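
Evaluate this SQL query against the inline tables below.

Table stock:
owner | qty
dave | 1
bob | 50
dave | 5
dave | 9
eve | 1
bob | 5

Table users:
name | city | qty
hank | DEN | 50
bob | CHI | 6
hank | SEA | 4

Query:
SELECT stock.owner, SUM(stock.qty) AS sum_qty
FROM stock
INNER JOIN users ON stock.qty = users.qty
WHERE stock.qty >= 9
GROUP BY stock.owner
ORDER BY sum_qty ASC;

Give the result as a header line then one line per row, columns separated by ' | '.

After JOIN users (1 rows):
stock.owner | stock.qty | users.name | users.city | users.qty
bob | 50 | hank | DEN | 50
After WHERE (1 rows):
stock.owner | stock.qty | users.name | users.city | users.qty
bob | 50 | hank | DEN | 50
After GROUP BY (1 rows):
stock.owner | sum_qty
bob | 50
After ORDER BY (1 rows):
stock.owner | sum_qty
bob | 50

== RESULT ==
stock.owner | sum_qty
bob | 50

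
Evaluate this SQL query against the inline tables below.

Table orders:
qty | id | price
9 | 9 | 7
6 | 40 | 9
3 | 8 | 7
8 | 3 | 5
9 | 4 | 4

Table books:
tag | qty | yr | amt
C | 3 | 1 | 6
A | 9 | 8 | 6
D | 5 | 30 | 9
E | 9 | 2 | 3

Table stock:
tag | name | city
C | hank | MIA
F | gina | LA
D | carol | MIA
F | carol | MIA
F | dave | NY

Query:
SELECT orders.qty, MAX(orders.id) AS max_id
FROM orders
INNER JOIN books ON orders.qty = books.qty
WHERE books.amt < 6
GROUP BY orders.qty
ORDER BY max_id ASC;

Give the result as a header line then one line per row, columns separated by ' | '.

== RESULT ==
orders.qty | max_id
9 | 9

Derivation:
After JOIN books (5 rows):
orders.qty | orders.id | orders.price | books.tag | books.qty | books.yr | books.amt
9 | 9 | 7 | A | 9 | 8 | 6
9 | 9 | 7 | E | 9 | 2 | 3
3 | 8 | 7 | C | 3 | 1 | 6
9 | 4 | 4 | A | 9 | 8 | 6
9 | 4 | 4 | E | 9 | 2 | 3
After WHERE (2 rows):
orders.qty | orders.id | orders.price | books.tag | books.qty | books.yr | books.amt
9 | 9 | 7 | E | 9 | 2 | 3
9 | 4 | 4 | E | 9 | 2 | 3
After GROUP BY (1 rows):
orders.qty | max_id
9 | 9
After ORDER BY (1 rows):
orders.qty | max_id
9 | 9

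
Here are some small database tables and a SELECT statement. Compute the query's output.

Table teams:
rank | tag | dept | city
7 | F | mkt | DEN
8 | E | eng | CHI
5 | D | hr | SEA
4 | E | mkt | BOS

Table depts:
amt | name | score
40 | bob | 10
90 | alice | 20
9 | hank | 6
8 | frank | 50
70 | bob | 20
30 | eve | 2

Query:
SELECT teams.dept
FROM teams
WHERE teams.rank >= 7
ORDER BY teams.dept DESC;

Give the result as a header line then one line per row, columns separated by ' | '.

== RESULT ==
teams.dept
mkt
eng

Derivation:
After WHERE (2 rows):
teams.rank | teams.tag | teams.dept | teams.city
7 | F | mkt | DEN
8 | E | eng | CHI
After SELECT (2 rows):
teams.dept
mkt
eng
After ORDER BY (2 rows):
teams.dept
mkt
eng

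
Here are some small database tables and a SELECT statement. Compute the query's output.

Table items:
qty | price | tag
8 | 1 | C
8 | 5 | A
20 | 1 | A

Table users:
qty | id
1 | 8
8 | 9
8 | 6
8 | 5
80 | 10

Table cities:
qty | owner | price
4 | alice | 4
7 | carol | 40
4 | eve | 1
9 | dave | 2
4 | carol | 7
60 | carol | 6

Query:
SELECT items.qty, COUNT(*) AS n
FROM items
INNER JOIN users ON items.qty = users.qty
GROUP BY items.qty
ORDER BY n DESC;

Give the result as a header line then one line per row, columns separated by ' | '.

== RESULT ==
items.qty | n
8 | 6

Derivation:
After JOIN users (6 rows):
items.qty | items.price | items.tag | users.qty | users.id
8 | 1 | C | 8 | 9
8 | 1 | C | 8 | 6
8 | 1 | C | 8 | 5
8 | 5 | A | 8 | 9
8 | 5 | A | 8 | 6
8 | 5 | A | 8 | 5
After GROUP BY (1 rows):
items.qty | n
8 | 6
After ORDER BY (1 rows):
items.qty | n
8 | 6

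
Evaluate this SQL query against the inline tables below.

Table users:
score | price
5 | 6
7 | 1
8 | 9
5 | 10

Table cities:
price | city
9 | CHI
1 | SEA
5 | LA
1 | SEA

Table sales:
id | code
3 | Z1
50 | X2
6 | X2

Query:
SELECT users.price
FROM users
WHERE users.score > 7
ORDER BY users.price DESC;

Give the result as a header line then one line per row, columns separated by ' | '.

== RESULT ==
users.price
9

Derivation:
After WHERE (1 rows):
users.score | users.price
8 | 9
After SELECT (1 rows):
users.price
9
After ORDER BY (1 rows):
users.price
9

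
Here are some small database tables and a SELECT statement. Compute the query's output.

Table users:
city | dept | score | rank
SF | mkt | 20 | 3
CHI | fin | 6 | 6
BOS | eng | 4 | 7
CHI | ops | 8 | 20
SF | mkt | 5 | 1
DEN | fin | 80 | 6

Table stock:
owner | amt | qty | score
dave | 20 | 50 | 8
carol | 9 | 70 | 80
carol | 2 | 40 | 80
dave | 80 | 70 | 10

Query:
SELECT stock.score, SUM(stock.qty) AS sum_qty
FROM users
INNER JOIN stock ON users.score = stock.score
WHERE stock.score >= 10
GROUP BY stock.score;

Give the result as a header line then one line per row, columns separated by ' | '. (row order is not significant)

== RESULT ==
stock.score | sum_qty
80 | 110

Derivation:
After JOIN stock (3 rows):
users.city | users.dept | users.score | users.rank | stock.owner | stock.amt | stock.qty | stock.score
CHI | ops | 8 | 20 | dave | 20 | 50 | 8
DEN | fin | 80 | 6 | carol | 9 | 70 | 80
DEN | fin | 80 | 6 | carol | 2 | 40 | 80
After WHERE (2 rows):
users.city | users.dept | users.score | users.rank | stock.owner | stock.amt | stock.qty | stock.score
DEN | fin | 80 | 6 | carol | 9 | 70 | 80
DEN | fin | 80 | 6 | carol | 2 | 40 | 80
After GROUP BY (1 rows):
stock.score | sum_qty
80 | 110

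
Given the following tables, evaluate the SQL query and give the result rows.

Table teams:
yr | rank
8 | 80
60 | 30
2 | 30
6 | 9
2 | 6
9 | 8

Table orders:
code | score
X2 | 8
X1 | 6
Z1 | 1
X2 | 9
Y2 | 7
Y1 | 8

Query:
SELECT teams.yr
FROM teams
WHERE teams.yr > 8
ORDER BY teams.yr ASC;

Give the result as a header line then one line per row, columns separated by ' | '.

== RESULT ==
teams.yr
9
60

Derivation:
After WHERE (2 rows):
teams.yr | teams.rank
60 | 30
9 | 8
After SELECT (2 rows):
teams.yr
60
9
After ORDER BY (2 rows):
teams.yr
9
60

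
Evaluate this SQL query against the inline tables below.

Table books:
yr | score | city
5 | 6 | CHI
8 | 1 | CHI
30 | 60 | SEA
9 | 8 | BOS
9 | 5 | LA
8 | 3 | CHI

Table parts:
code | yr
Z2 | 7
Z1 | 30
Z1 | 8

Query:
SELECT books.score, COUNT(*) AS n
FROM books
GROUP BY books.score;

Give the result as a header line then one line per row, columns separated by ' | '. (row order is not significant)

After GROUP BY (6 rows):
books.score | n
6 | 1
1 | 1
60 | 1
8 | 1
5 | 1
3 | 1

== RESULT ==
books.score | n
6 | 1
1 | 1
60 | 1
8 | 1
5 | 1
3 | 1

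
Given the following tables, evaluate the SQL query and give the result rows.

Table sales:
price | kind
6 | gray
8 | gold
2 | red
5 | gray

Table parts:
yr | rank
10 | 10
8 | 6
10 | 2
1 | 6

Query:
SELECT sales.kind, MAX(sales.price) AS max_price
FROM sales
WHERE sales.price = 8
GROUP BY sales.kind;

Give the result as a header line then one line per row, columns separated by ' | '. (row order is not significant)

After WHERE (1 rows):
sales.price | sales.kind
8 | gold
After GROUP BY (1 rows):
sales.kind | max_price
gold | 8

== RESULT ==
sales.kind | max_price
gold | 8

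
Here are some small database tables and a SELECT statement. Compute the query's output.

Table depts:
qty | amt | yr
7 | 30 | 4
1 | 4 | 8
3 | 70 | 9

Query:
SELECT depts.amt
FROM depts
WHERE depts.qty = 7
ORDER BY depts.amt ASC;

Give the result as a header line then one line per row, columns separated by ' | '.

After WHERE (1 rows):
depts.qty | depts.amt | depts.yr
7 | 30 | 4
After SELECT (1 rows):
depts.amt
30
After ORDER BY (1 rows):
depts.amt
30

== RESULT ==
depts.amt
30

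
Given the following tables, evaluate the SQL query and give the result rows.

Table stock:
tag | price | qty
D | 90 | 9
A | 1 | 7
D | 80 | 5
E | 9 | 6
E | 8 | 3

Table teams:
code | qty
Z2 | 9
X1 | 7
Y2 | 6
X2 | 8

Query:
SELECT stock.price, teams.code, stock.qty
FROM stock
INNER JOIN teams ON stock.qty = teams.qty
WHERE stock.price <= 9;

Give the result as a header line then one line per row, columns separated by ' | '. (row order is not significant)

== RESULT ==
stock.price | teams.code | stock.qty
1 | X1 | 7
9 | Y2 | 6

Derivation:
After JOIN teams (3 rows):
stock.tag | stock.price | stock.qty | teams.code | teams.qty
D | 90 | 9 | Z2 | 9
A | 1 | 7 | X1 | 7
E | 9 | 6 | Y2 | 6
After WHERE (2 rows):
stock.tag | stock.price | stock.qty | teams.code | teams.qty
A | 1 | 7 | X1 | 7
E | 9 | 6 | Y2 | 6
After SELECT (2 rows):
stock.price | teams.code | stock.qty
1 | X1 | 7
9 | Y2 | 6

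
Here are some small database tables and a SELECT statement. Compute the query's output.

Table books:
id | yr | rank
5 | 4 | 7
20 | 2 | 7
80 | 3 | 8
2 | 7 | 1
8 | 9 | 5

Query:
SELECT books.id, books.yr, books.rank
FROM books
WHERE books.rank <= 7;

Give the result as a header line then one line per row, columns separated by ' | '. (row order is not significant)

After WHERE (4 rows):
books.id | books.yr | books.rank
5 | 4 | 7
20 | 2 | 7
2 | 7 | 1
8 | 9 | 5
After SELECT (4 rows):
books.id | books.yr | books.rank
5 | 4 | 7
20 | 2 | 7
2 | 7 | 1
8 | 9 | 5

== RESULT ==
books.id | books.yr | books.rank
5 | 4 | 7
20 | 2 | 7
2 | 7 | 1
8 | 9 | 5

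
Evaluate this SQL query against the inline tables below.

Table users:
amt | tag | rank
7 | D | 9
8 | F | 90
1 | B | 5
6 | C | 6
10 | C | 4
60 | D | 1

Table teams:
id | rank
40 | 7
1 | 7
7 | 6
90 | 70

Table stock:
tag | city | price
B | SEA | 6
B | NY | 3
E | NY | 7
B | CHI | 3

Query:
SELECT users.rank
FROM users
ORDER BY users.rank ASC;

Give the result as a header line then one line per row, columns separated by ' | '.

After SELECT (6 rows):
users.rank
9
90
5
6
4
1
After ORDER BY (6 rows):
users.rank
1
4
5
6
9
90

== RESULT ==
users.rank
1
4
5
6
9
90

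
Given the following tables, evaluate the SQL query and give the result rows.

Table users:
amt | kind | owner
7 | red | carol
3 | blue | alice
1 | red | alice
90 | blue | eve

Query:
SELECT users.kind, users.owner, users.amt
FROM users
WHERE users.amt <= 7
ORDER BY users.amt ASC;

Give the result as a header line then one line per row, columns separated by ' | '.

== RESULT ==
users.kind | users.owner | users.amt
red | alice | 1
blue | alice | 3
red | carol | 7

Derivation:
After WHERE (3 rows):
users.amt | users.kind | users.owner
7 | red | carol
3 | blue | alice
1 | red | alice
After SELECT (3 rows):
users.kind | users.owner | users.amt
red | carol | 7
blue | alice | 3
red | alice | 1
After ORDER BY (3 rows):
users.kind | users.owner | users.amt
red | alice | 1
blue | alice | 3
red | carol | 7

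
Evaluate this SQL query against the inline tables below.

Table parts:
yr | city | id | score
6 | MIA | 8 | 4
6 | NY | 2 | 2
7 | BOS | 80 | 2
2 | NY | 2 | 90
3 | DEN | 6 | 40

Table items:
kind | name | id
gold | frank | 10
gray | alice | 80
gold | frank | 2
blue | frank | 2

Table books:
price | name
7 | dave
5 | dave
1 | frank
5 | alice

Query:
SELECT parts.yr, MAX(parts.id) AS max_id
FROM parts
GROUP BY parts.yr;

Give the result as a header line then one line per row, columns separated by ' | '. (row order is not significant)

== RESULT ==
parts.yr | max_id
6 | 8
7 | 80
2 | 2
3 | 6

Derivation:
After GROUP BY (4 rows):
parts.yr | max_id
6 | 8
7 | 80
2 | 2
3 | 6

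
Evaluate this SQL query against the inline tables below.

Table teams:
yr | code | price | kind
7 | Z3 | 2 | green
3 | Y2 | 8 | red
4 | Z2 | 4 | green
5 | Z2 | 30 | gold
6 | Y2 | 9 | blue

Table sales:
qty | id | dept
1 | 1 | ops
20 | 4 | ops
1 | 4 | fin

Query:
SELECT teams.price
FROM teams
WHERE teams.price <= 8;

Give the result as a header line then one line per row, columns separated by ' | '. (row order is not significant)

After WHERE (3 rows):
teams.yr | teams.code | teams.price | teams.kind
7 | Z3 | 2 | green
3 | Y2 | 8 | red
4 | Z2 | 4 | green
After SELECT (3 rows):
teams.price
2
8
4

== RESULT ==
teams.price
2
8
4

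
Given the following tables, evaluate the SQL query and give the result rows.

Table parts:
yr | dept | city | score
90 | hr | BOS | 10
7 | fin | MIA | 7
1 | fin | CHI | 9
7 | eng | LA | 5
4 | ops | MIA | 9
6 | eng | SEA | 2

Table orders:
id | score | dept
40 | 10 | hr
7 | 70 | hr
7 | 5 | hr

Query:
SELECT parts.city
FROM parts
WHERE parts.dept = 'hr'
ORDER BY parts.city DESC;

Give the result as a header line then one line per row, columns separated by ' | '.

== RESULT ==
parts.city
BOS

Derivation:
After WHERE (1 rows):
parts.yr | parts.dept | parts.city | parts.score
90 | hr | BOS | 10
After SELECT (1 rows):
parts.city
BOS
After ORDER BY (1 rows):
parts.city
BOS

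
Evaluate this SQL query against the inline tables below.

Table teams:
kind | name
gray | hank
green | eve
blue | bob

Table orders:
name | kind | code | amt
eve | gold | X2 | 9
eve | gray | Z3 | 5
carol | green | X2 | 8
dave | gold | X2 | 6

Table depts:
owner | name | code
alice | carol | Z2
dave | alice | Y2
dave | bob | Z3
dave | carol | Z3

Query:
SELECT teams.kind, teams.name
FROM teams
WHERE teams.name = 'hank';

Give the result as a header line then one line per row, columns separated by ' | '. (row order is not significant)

== RESULT ==
teams.kind | teams.name
gray | hank

Derivation:
After WHERE (1 rows):
teams.kind | teams.name
gray | hank
After SELECT (1 rows):
teams.kind | teams.name
gray | hank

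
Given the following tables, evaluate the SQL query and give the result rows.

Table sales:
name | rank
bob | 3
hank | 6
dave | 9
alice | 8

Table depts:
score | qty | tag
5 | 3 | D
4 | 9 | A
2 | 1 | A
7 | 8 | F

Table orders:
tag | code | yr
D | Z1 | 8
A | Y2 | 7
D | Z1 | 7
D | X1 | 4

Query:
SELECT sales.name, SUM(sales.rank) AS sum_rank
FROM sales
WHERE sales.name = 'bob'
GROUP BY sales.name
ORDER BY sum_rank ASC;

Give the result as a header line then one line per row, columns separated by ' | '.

After WHERE (1 rows):
sales.name | sales.rank
bob | 3
After GROUP BY (1 rows):
sales.name | sum_rank
bob | 3
After ORDER BY (1 rows):
sales.name | sum_rank
bob | 3

== RESULT ==
sales.name | sum_rank
bob | 3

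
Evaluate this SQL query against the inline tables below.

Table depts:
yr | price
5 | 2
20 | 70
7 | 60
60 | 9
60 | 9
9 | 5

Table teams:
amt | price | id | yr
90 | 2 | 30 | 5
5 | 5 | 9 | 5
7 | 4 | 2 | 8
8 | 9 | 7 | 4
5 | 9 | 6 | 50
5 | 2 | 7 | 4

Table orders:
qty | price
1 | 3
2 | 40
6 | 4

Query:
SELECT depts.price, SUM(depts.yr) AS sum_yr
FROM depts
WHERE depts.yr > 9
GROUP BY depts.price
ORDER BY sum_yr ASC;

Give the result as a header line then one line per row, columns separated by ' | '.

After WHERE (3 rows):
depts.yr | depts.price
20 | 70
60 | 9
60 | 9
After GROUP BY (2 rows):
depts.price | sum_yr
70 | 20
9 | 120
After ORDER BY (2 rows):
depts.price | sum_yr
70 | 20
9 | 120

== RESULT ==
depts.price | sum_yr
70 | 20
9 | 120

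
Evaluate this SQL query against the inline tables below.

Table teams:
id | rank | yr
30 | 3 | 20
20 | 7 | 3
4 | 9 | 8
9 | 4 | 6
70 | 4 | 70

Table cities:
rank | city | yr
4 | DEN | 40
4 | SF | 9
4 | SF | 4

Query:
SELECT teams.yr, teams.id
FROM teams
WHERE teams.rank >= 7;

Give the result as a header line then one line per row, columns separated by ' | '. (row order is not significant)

After WHERE (2 rows):
teams.id | teams.rank | teams.yr
20 | 7 | 3
4 | 9 | 8
After SELECT (2 rows):
teams.yr | teams.id
3 | 20
8 | 4

== RESULT ==
teams.yr | teams.id
3 | 20
8 | 4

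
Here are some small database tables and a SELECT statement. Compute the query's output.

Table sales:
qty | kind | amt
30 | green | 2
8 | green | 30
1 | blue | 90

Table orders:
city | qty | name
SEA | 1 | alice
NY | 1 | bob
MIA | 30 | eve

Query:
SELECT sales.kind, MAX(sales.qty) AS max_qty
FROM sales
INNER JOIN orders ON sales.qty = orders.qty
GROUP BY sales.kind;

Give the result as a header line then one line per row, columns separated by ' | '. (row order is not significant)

== RESULT ==
sales.kind | max_qty
green | 30
blue | 1

Derivation:
After JOIN orders (3 rows):
sales.qty | sales.kind | sales.amt | orders.city | orders.qty | orders.name
30 | green | 2 | MIA | 30 | eve
1 | blue | 90 | SEA | 1 | alice
1 | blue | 90 | NY | 1 | bob
After GROUP BY (2 rows):
sales.kind | max_qty
green | 30
blue | 1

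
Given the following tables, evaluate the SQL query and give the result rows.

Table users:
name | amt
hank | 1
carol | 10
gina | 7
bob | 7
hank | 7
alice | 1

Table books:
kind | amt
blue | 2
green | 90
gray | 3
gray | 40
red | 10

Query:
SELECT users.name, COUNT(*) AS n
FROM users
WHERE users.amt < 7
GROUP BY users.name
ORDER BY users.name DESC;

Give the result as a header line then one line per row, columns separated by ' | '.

After WHERE (2 rows):
users.name | users.amt
hank | 1
alice | 1
After GROUP BY (2 rows):
users.name | n
hank | 1
alice | 1
After ORDER BY (2 rows):
users.name | n
hank | 1
alice | 1

== RESULT ==
users.name | n
hank | 1
alice | 1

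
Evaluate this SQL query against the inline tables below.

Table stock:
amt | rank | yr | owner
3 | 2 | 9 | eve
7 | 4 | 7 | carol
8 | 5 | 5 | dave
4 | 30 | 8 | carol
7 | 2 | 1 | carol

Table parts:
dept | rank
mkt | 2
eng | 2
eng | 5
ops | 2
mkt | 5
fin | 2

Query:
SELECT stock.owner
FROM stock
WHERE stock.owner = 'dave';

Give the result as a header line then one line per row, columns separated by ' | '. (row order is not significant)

After WHERE (1 rows):
stock.amt | stock.rank | stock.yr | stock.owner
8 | 5 | 5 | dave
After SELECT (1 rows):
stock.owner
dave

== RESULT ==
stock.owner
dave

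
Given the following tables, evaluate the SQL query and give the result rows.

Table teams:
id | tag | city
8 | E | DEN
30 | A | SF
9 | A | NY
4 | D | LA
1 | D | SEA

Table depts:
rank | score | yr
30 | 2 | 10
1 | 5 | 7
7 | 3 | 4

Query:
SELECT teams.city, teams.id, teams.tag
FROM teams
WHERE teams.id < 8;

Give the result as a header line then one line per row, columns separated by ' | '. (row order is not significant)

After WHERE (2 rows):
teams.id | teams.tag | teams.city
4 | D | LA
1 | D | SEA
After SELECT (2 rows):
teams.city | teams.id | teams.tag
LA | 4 | D
SEA | 1 | D

== RESULT ==
teams.city | teams.id | teams.tag
LA | 4 | D
SEA | 1 | D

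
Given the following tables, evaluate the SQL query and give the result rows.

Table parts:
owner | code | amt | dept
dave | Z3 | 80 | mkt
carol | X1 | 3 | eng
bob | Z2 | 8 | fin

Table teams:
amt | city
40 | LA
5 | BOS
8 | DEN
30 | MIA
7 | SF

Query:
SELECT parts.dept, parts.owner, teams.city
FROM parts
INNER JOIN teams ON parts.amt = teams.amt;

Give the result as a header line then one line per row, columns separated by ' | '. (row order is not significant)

After JOIN teams (1 rows):
parts.owner | parts.code | parts.amt | parts.dept | teams.amt | teams.city
bob | Z2 | 8 | fin | 8 | DEN
After SELECT (1 rows):
parts.dept | parts.owner | teams.city
fin | bob | DEN

== RESULT ==
parts.dept | parts.owner | teams.city
fin | bob | DEN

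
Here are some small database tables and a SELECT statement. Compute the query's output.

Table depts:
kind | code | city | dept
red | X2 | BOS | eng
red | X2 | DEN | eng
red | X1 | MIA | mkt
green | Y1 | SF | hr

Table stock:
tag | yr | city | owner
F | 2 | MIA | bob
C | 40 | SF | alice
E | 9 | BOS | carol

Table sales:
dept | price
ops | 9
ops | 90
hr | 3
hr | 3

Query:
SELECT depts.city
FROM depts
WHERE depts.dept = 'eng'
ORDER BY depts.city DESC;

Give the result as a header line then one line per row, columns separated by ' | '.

After WHERE (2 rows):
depts.kind | depts.code | depts.city | depts.dept
red | X2 | BOS | eng
red | X2 | DEN | eng
After SELECT (2 rows):
depts.city
BOS
DEN
After ORDER BY (2 rows):
depts.city
DEN
BOS

== RESULT ==
depts.city
DEN
BOS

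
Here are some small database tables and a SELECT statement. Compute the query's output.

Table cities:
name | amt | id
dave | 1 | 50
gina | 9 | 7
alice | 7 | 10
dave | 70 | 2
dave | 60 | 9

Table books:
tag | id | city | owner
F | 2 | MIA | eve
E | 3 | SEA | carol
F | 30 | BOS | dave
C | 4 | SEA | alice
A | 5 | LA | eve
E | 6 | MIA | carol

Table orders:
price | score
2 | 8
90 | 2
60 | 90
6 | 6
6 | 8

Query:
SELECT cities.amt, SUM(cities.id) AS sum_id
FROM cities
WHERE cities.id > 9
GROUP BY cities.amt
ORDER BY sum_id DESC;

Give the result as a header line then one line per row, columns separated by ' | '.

After WHERE (2 rows):
cities.name | cities.amt | cities.id
dave | 1 | 50
alice | 7 | 10
After GROUP BY (2 rows):
cities.amt | sum_id
1 | 50
7 | 10
After ORDER BY (2 rows):
cities.amt | sum_id
1 | 50
7 | 10

== RESULT ==
cities.amt | sum_id
1 | 50
7 | 10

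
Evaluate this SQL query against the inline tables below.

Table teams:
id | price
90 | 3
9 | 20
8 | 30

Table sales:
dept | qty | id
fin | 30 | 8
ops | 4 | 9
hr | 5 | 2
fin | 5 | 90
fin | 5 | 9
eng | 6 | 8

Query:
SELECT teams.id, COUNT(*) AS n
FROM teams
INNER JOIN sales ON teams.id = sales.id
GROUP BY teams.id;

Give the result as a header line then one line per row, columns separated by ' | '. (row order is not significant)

== RESULT ==
teams.id | n
90 | 1
9 | 2
8 | 2

Derivation:
After JOIN sales (5 rows):
teams.id | teams.price | sales.dept | sales.qty | sales.id
90 | 3 | fin | 5 | 90
9 | 20 | ops | 4 | 9
9 | 20 | fin | 5 | 9
8 | 30 | fin | 30 | 8
8 | 30 | eng | 6 | 8
After GROUP BY (3 rows):
teams.id | n
90 | 1
9 | 2
8 | 2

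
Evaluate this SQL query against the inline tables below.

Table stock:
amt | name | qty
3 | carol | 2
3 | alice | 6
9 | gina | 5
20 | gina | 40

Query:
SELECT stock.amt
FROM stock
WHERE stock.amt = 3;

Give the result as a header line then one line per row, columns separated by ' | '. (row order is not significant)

After WHERE (2 rows):
stock.amt | stock.name | stock.qty
3 | carol | 2
3 | alice | 6
After SELECT (2 rows):
stock.amt
3
3

== RESULT ==
stock.amt
3
3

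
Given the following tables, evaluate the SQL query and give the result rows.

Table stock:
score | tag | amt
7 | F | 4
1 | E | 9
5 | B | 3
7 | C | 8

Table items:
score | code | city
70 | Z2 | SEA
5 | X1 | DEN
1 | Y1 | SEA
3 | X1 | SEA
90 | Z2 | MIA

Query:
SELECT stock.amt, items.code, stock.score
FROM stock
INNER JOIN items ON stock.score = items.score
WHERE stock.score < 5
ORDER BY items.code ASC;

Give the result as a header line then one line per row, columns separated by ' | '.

After JOIN items (2 rows):
stock.score | stock.tag | stock.amt | items.score | items.code | items.city
1 | E | 9 | 1 | Y1 | SEA
5 | B | 3 | 5 | X1 | DEN
After WHERE (1 rows):
stock.score | stock.tag | stock.amt | items.score | items.code | items.city
1 | E | 9 | 1 | Y1 | SEA
After SELECT (1 rows):
stock.amt | items.code | stock.score
9 | Y1 | 1
After ORDER BY (1 rows):
stock.amt | items.code | stock.score
9 | Y1 | 1

== RESULT ==
stock.amt | items.code | stock.score
9 | Y1 | 1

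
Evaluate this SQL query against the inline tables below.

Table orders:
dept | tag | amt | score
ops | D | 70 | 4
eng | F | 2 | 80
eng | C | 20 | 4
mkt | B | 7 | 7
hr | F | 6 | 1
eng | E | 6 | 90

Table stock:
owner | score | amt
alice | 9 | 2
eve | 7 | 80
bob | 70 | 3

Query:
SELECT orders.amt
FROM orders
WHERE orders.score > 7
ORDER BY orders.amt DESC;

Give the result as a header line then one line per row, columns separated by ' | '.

== RESULT ==
orders.amt
6
2

Derivation:
After WHERE (2 rows):
orders.dept | orders.tag | orders.amt | orders.score
eng | F | 2 | 80
eng | E | 6 | 90
After SELECT (2 rows):
orders.amt
2
6
After ORDER BY (2 rows):
orders.amt
6
2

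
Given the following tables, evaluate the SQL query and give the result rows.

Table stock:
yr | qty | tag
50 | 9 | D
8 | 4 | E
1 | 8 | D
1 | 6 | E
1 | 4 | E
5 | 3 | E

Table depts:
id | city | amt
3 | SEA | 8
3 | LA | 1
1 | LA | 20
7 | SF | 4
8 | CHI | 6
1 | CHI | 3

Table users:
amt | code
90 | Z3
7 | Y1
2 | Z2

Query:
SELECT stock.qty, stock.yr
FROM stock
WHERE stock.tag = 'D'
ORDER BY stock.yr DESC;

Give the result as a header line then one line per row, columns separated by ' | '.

== RESULT ==
stock.qty | stock.yr
9 | 50
8 | 1

Derivation:
After WHERE (2 rows):
stock.yr | stock.qty | stock.tag
50 | 9 | D
1 | 8 | D
After SELECT (2 rows):
stock.qty | stock.yr
9 | 50
8 | 1
After ORDER BY (2 rows):
stock.qty | stock.yr
9 | 50
8 | 1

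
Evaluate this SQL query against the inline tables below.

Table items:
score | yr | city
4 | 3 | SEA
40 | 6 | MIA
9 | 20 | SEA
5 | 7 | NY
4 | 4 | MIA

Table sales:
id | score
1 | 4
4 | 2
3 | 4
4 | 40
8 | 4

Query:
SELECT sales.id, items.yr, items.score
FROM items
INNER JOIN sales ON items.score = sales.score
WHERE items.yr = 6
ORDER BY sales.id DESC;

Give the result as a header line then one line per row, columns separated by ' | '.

== RESULT ==
sales.id | items.yr | items.score
4 | 6 | 40

Derivation:
After JOIN sales (7 rows):
items.score | items.yr | items.city | sales.id | sales.score
4 | 3 | SEA | 1 | 4
4 | 3 | SEA | 3 | 4
4 | 3 | SEA | 8 | 4
40 | 6 | MIA | 4 | 40
4 | 4 | MIA | 1 | 4
4 | 4 | MIA | 3 | 4
4 | 4 | MIA | 8 | 4
After WHERE (1 rows):
items.score | items.yr | items.city | sales.id | sales.score
40 | 6 | MIA | 4 | 40
After SELECT (1 rows):
sales.id | items.yr | items.score
4 | 6 | 40
After ORDER BY (1 rows):
sales.id | items.yr | items.score
4 | 6 | 40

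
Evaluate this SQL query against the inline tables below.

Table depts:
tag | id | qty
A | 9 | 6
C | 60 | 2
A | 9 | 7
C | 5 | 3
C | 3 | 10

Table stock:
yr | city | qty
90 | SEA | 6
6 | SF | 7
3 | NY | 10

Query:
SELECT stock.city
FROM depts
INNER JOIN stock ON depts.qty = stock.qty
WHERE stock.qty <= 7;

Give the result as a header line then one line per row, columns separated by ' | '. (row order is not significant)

After JOIN stock (3 rows):
depts.tag | depts.id | depts.qty | stock.yr | stock.city | stock.qty
A | 9 | 6 | 90 | SEA | 6
A | 9 | 7 | 6 | SF | 7
C | 3 | 10 | 3 | NY | 10
After WHERE (2 rows):
depts.tag | depts.id | depts.qty | stock.yr | stock.city | stock.qty
A | 9 | 6 | 90 | SEA | 6
A | 9 | 7 | 6 | SF | 7
After SELECT (2 rows):
stock.city
SEA
SF

== RESULT ==
stock.city
SEA
SF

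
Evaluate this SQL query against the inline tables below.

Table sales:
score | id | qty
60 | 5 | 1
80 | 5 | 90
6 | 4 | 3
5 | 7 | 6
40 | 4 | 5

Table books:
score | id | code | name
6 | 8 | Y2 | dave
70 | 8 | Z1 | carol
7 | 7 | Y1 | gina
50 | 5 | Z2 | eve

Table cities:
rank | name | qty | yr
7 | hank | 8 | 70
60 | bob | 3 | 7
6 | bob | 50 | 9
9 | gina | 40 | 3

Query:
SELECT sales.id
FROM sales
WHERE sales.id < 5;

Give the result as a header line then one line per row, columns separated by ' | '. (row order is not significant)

After WHERE (2 rows):
sales.score | sales.id | sales.qty
6 | 4 | 3
40 | 4 | 5
After SELECT (2 rows):
sales.id
4
4

== RESULT ==
sales.id
4
4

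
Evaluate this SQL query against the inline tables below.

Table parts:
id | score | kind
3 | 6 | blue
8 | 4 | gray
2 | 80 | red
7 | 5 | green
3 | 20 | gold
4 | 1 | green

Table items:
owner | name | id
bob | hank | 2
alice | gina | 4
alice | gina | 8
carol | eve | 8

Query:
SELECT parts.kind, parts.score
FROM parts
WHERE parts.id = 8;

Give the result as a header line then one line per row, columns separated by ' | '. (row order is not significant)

== RESULT ==
parts.kind | parts.score
gray | 4

Derivation:
After WHERE (1 rows):
parts.id | parts.score | parts.kind
8 | 4 | gray
After SELECT (1 rows):
parts.kind | parts.score
gray | 4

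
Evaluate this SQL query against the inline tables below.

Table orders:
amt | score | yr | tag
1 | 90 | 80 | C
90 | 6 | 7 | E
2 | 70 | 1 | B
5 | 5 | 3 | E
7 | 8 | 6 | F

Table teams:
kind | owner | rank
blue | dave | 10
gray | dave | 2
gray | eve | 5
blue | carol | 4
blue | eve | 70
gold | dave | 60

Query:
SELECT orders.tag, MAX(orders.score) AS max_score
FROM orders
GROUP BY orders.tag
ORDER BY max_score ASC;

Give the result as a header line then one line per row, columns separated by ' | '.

== RESULT ==
orders.tag | max_score
E | 6
F | 8
B | 70
C | 90

Derivation:
After GROUP BY (4 rows):
orders.tag | max_score
C | 90
E | 6
B | 70
F | 8
After ORDER BY (4 rows):
orders.tag | max_score
E | 6
F | 8
B | 70
C | 90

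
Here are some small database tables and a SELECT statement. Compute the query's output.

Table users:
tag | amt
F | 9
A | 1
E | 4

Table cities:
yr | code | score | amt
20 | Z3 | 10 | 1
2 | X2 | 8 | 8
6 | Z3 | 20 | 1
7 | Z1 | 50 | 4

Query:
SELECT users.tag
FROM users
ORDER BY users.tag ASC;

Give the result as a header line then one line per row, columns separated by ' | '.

After SELECT (3 rows):
users.tag
F
A
E
After ORDER BY (3 rows):
users.tag
A
E
F

== RESULT ==
users.tag
A
E
F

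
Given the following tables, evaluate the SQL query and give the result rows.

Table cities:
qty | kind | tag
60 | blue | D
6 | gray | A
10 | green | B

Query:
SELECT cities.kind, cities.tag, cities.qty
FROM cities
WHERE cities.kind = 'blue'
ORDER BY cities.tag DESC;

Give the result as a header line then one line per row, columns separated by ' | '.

After WHERE (1 rows):
cities.qty | cities.kind | cities.tag
60 | blue | D
After SELECT (1 rows):
cities.kind | cities.tag | cities.qty
blue | D | 60
After ORDER BY (1 rows):
cities.kind | cities.tag | cities.qty
blue | D | 60

== RESULT ==
cities.kind | cities.tag | cities.qty
blue | D | 60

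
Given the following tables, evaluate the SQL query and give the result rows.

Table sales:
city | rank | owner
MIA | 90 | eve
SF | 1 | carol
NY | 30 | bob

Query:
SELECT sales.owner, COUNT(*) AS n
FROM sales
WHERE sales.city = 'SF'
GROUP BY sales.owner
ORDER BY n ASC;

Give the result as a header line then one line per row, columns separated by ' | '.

After WHERE (1 rows):
sales.city | sales.rank | sales.owner
SF | 1 | carol
After GROUP BY (1 rows):
sales.owner | n
carol | 1
After ORDER BY (1 rows):
sales.owner | n
carol | 1

== RESULT ==
sales.owner | n
carol | 1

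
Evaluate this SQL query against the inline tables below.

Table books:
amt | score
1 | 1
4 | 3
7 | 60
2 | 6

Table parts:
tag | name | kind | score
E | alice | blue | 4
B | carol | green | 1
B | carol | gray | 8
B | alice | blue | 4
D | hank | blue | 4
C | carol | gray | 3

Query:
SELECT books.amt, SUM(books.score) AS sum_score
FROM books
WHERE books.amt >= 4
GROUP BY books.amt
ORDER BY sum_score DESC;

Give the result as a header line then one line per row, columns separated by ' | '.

== RESULT ==
books.amt | sum_score
7 | 60
4 | 3

Derivation:
After WHERE (2 rows):
books.amt | books.score
4 | 3
7 | 60
After GROUP BY (2 rows):
books.amt | sum_score
4 | 3
7 | 60
After ORDER BY (2 rows):
books.amt | sum_score
7 | 60
4 | 3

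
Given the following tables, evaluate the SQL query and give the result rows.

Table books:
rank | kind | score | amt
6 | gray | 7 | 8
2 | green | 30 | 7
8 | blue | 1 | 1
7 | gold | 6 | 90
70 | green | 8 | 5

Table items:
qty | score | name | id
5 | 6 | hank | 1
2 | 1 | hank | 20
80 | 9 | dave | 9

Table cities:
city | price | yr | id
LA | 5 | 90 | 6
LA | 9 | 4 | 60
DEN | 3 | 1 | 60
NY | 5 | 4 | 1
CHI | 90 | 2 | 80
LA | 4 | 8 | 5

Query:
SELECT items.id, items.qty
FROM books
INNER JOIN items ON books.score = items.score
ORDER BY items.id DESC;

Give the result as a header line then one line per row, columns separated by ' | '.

After JOIN items (2 rows):
books.rank | books.kind | books.score | books.amt | items.qty | items.score | items.name | items.id
8 | blue | 1 | 1 | 2 | 1 | hank | 20
7 | gold | 6 | 90 | 5 | 6 | hank | 1
After SELECT (2 rows):
items.id | items.qty
20 | 2
1 | 5
After ORDER BY (2 rows):
items.id | items.qty
20 | 2
1 | 5

== RESULT ==
items.id | items.qty
20 | 2
1 | 5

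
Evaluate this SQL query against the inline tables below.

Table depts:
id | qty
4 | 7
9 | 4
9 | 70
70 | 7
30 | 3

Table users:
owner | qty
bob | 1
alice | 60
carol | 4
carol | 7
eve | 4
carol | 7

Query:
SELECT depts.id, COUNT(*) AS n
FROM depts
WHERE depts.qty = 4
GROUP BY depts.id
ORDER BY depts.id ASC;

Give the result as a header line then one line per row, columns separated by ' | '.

== RESULT ==
depts.id | n
9 | 1

Derivation:
After WHERE (1 rows):
depts.id | depts.qty
9 | 4
After GROUP BY (1 rows):
depts.id | n
9 | 1
After ORDER BY (1 rows):
depts.id | n
9 | 1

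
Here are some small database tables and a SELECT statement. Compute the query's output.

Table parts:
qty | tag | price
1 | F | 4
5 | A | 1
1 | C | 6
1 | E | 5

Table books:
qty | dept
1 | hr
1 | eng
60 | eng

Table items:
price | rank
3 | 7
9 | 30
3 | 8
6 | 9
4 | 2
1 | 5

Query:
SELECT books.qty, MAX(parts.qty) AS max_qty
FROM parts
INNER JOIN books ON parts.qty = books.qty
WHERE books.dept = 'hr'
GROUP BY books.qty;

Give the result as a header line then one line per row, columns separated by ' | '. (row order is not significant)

== RESULT ==
books.qty | max_qty
1 | 1

Derivation:
After JOIN books (6 rows):
parts.qty | parts.tag | parts.price | books.qty | books.dept
1 | F | 4 | 1 | hr
1 | F | 4 | 1 | eng
1 | C | 6 | 1 | hr
1 | C | 6 | 1 | eng
1 | E | 5 | 1 | hr
1 | E | 5 | 1 | eng
After WHERE (3 rows):
parts.qty | parts.tag | parts.price | books.qty | books.dept
1 | F | 4 | 1 | hr
1 | C | 6 | 1 | hr
1 | E | 5 | 1 | hr
After GROUP BY (1 rows):
books.qty | max_qty
1 | 1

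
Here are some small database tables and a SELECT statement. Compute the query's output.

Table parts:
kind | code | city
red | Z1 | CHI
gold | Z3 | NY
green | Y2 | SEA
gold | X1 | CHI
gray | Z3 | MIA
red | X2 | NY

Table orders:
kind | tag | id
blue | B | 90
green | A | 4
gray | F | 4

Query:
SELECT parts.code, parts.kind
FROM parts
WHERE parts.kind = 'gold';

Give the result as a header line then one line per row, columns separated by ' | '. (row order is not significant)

After WHERE (2 rows):
parts.kind | parts.code | parts.city
gold | Z3 | NY
gold | X1 | CHI
After SELECT (2 rows):
parts.code | parts.kind
Z3 | gold
X1 | gold

== RESULT ==
parts.code | parts.kind
Z3 | gold
X1 | gold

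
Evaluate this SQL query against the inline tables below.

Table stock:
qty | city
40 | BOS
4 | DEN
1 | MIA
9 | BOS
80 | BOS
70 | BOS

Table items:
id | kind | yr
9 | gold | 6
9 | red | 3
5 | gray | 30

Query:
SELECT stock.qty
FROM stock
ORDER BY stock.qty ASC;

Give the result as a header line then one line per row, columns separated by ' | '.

After SELECT (6 rows):
stock.qty
40
4
1
9
80
70
After ORDER BY (6 rows):
stock.qty
1
4
9
40
70
80

== RESULT ==
stock.qty
1
4
9
40
70
80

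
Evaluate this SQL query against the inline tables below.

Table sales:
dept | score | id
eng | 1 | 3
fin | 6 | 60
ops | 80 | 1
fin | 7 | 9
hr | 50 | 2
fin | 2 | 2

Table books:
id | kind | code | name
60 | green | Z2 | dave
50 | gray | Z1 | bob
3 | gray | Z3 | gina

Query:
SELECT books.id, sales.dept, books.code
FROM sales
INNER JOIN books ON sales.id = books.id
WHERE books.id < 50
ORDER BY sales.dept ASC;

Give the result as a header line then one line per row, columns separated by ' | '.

== RESULT ==
books.id | sales.dept | books.code
3 | eng | Z3

Derivation:
After JOIN books (2 rows):
sales.dept | sales.score | sales.id | books.id | books.kind | books.code | books.name
eng | 1 | 3 | 3 | gray | Z3 | gina
fin | 6 | 60 | 60 | green | Z2 | dave
After WHERE (1 rows):
sales.dept | sales.score | sales.id | books.id | books.kind | books.code | books.name
eng | 1 | 3 | 3 | gray | Z3 | gina
After SELECT (1 rows):
books.id | sales.dept | books.code
3 | eng | Z3
After ORDER BY (1 rows):
books.id | sales.dept | books.code
3 | eng | Z3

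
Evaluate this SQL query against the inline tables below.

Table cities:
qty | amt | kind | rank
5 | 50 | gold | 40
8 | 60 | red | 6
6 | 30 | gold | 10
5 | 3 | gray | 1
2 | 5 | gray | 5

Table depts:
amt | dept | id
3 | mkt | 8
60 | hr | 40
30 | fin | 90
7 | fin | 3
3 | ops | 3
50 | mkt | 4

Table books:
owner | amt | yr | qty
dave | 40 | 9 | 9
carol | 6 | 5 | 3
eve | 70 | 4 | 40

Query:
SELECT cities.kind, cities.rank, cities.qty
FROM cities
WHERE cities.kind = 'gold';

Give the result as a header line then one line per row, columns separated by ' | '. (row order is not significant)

== RESULT ==
cities.kind | cities.rank | cities.qty
gold | 40 | 5
gold | 10 | 6

Derivation:
After WHERE (2 rows):
cities.qty | cities.amt | cities.kind | cities.rank
5 | 50 | gold | 40
6 | 30 | gold | 10
After SELECT (2 rows):
cities.kind | cities.rank | cities.qty
gold | 40 | 5
gold | 10 | 6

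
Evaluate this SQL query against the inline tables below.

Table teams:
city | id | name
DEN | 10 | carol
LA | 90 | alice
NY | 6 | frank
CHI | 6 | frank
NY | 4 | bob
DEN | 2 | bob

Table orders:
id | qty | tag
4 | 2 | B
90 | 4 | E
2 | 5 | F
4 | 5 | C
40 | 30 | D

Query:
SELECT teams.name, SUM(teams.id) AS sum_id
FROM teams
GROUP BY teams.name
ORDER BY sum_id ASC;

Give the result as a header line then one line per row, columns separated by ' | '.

After GROUP BY (4 rows):
teams.name | sum_id
carol | 10
alice | 90
frank | 12
bob | 6
After ORDER BY (4 rows):
teams.name | sum_id
bob | 6
carol | 10
frank | 12
alice | 90

== RESULT ==
teams.name | sum_id
bob | 6
carol | 10
frank | 12
alice | 90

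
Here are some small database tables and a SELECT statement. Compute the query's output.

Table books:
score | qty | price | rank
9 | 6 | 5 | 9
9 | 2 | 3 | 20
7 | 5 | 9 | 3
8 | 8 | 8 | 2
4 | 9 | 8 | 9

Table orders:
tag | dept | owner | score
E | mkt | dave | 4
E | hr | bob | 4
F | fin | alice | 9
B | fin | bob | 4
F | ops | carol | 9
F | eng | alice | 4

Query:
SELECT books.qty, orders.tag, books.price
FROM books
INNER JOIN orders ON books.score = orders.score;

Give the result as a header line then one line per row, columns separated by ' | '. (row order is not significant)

After JOIN orders (8 rows):
books.score | books.qty | books.price | books.rank | orders.tag | orders.dept | orders.owner | orders.score
9 | 6 | 5 | 9 | F | fin | alice | 9
9 | 6 | 5 | 9 | F | ops | carol | 9
9 | 2 | 3 | 20 | F | fin | alice | 9
9 | 2 | 3 | 20 | F | ops | carol | 9
4 | 9 | 8 | 9 | E | mkt | dave | 4
4 | 9 | 8 | 9 | E | hr | bob | 4
4 | 9 | 8 | 9 | B | fin | bob | 4
4 | 9 | 8 | 9 | F | eng | alice | 4
After SELECT (8 rows):
books.qty | orders.tag | books.price
6 | F | 5
6 | F | 5
2 | F | 3
2 | F | 3
9 | E | 8
9 | E | 8
9 | B | 8
9 | F | 8

== RESULT ==
books.qty | orders.tag | books.price
6 | F | 5
6 | F | 5
2 | F | 3
2 | F | 3
9 | E | 8
9 | E | 8
9 | B | 8
9 | F | 8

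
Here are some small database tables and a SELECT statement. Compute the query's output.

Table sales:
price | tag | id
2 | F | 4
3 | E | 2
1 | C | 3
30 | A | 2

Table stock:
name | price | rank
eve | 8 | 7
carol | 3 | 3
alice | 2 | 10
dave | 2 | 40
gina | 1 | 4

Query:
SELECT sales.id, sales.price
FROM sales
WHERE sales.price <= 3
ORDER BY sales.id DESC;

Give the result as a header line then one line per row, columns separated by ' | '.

After WHERE (3 rows):
sales.price | sales.tag | sales.id
2 | F | 4
3 | E | 2
1 | C | 3
After SELECT (3 rows):
sales.id | sales.price
4 | 2
2 | 3
3 | 1
After ORDER BY (3 rows):
sales.id | sales.price
4 | 2
3 | 1
2 | 3

== RESULT ==
sales.id | sales.price
4 | 2
3 | 1
2 | 3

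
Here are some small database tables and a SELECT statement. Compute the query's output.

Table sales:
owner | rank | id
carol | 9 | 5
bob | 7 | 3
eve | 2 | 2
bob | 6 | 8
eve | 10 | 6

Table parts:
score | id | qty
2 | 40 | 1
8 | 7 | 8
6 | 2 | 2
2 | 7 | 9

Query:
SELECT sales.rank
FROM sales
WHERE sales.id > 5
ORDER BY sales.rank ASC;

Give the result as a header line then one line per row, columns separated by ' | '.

== RESULT ==
sales.rank
6
10

Derivation:
After WHERE (2 rows):
sales.owner | sales.rank | sales.id
bob | 6 | 8
eve | 10 | 6
After SELECT (2 rows):
sales.rank
6
10
After ORDER BY (2 rows):
sales.rank
6
10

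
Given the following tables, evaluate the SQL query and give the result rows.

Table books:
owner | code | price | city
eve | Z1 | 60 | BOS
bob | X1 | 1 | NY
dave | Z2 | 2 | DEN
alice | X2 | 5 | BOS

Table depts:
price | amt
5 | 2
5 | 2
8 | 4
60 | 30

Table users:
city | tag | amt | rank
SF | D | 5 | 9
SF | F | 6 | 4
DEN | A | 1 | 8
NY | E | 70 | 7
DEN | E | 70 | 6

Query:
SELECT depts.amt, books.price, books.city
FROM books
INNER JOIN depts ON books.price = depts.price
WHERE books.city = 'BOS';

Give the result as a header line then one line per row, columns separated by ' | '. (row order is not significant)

After JOIN depts (3 rows):
books.owner | books.code | books.price | books.city | depts.price | depts.amt
eve | Z1 | 60 | BOS | 60 | 30
alice | X2 | 5 | BOS | 5 | 2
alice | X2 | 5 | BOS | 5 | 2
After WHERE (3 rows):
books.owner | books.code | books.price | books.city | depts.price | depts.amt
eve | Z1 | 60 | BOS | 60 | 30
alice | X2 | 5 | BOS | 5 | 2
alice | X2 | 5 | BOS | 5 | 2
After SELECT (3 rows):
depts.amt | books.price | books.city
30 | 60 | BOS
2 | 5 | BOS
2 | 5 | BOS

== RESULT ==
depts.amt | books.price | books.city
30 | 60 | BOS
2 | 5 | BOS
2 | 5 | BOS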